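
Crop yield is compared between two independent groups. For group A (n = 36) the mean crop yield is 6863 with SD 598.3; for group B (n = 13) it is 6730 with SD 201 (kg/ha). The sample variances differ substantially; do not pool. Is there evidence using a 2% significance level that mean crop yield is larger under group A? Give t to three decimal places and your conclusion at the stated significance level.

Let group 1 = group A, group 2 = group B. H0: μ_1 = μ_2; H1: μ_1 > μ_2 (Welch's two-sample t-test, right-tailed).
t = (x̄_1 − x̄_2)/√(s_1²/n_1 + s_2²/n_2) = (6863 − 6730)/√(598.3²/36 + 201²/13) = 1.164
Welch–Satterthwaite df ≈ 46.93
p-value = P(T ≥ 1.164) ≈ 0.125
Since p ≈ 0.125 > α = 0.02, fail to reject H0; the data do not provide sufficient evidence against H0.

t = 1.164; fail to reject H0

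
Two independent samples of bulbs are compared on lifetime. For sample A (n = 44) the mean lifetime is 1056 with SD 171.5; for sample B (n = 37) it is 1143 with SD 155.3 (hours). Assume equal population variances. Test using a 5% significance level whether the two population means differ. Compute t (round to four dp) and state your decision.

t = -2.3737; reject H0

Let group 1 = sample A, group 2 = sample B. H0: μ_1 = μ_2; H1: μ_1 ≠ μ_2 (two-sample pooled-variance t-test, two-sided).
s_p² = [(44−1)·171.5² + (37−1)·155.3²]/(44+37−2) = 26999.7
t = (1056 − 1143)/√[26999.7·(1/44 + 1/37)] = -2.3737
df = n₁ + n₂ − 2 = 79
Two-sided p-value ≈ 0.0200
Since p ≈ 0.0200 < α = 0.05, reject H0; the evidence is statistically significant.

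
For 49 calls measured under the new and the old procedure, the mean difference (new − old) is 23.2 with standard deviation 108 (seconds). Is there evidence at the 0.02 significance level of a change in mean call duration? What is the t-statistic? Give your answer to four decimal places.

1.5037

H0: μ_d = 0; H1: μ_d ≠ 0 (paired t-test on the differences, two-sided).
t = d̄/(s_d/√n) = 23.2/(108/√49) = 1.5037
df = n − 1 = 48
Two-sided p-value ≈ 0.1392
Since p ≈ 0.1392 > α = 0.02, fail to reject H0; the data do not provide sufficient evidence against H0.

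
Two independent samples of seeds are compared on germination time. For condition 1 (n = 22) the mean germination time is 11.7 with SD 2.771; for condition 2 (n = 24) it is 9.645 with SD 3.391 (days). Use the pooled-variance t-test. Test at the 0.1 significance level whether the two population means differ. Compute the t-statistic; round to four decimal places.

Let group 1 = condition 1, group 2 = condition 2. H0: μ_1 = μ_2; H1: μ_1 ≠ μ_2 (two-sample pooled-variance t-test, two-sided).
s_p² = [(22−1)·2.771² + (24−1)·3.391²]/(22+24−2) = 9.67549
t = (11.7 − 9.645)/√[9.67549·(1/22 + 1/24)] = 2.2383
df = n₁ + n₂ − 2 = 44
Two-sided p-value ≈ 0.030
Since p ≈ 0.030 < α = 0.1, reject H0; the evidence is statistically significant.

2.2383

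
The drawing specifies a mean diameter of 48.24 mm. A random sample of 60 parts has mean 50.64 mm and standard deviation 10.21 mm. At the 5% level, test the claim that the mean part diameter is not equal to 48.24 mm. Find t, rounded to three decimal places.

1.821

H0: μ = 48.24; H1: μ ≠ 48.24 (one-sample t-test, two-sided).
t = (x̄ − μ₀)/(s/√n) = (50.64 − 48.24)/(10.21/√60) = 1.821
df = n − 1 = 59
Two-sided p-value ≈ 0.0737
Since p ≈ 0.0737 > α = 0.05, fail to reject H0; the evidence is not statistically significant.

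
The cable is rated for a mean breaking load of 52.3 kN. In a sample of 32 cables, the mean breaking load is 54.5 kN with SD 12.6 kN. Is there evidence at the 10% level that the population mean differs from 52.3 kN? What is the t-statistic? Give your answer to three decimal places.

0.988

H0: μ = 52.3; H1: μ ≠ 52.3 (one-sample t-test, two-sided).
t = (x̄ − μ₀)/(s/√n) = (54.5 − 52.3)/(12.6/√32) = 0.988
df = n − 1 = 31
Two-sided p-value ≈ 0.331
Since p ≈ 0.331 > α = 0.1, fail to reject H0; the data do not provide sufficient evidence against H0.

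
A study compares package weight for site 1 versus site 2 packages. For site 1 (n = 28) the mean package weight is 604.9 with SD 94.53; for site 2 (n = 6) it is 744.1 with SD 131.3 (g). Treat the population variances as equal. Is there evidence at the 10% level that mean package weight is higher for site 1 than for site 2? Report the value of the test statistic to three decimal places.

Let group 1 = site 1, group 2 = site 2. H0: μ_1 = μ_2; H1: μ_1 > μ_2 (two-sample pooled-variance t-test, right-tailed).
s_p² = [(28−1)·94.53² + (6−1)·131.3²]/(28+6−2) = 10233.4
t = (604.9 − 744.1)/√[10233.4·(1/28 + 1/6)] = -3.059
df = n₁ + n₂ − 2 = 32
p-value = P(T ≥ -3.059) ≈ 0.9978
Since p ≈ 0.9978 > α = 0.1, fail to reject H0; the data do not provide sufficient evidence against H0.

-3.059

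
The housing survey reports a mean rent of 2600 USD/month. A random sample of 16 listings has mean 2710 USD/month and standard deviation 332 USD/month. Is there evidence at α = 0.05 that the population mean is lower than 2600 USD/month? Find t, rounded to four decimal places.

1.3253

H0: μ = 2600; H1: μ < 2600 (one-sample t-test, left-tailed).
t = (x̄ − μ₀)/(s/√n) = (2710 − 2600)/(332/√16) = 1.3253
df = n − 1 = 15
p-value = P(T ≤ 1.3253) ≈ 0.8975
Since p ≈ 0.8975 > α = 0.05, fail to reject H0; the data do not provide sufficient evidence against H0.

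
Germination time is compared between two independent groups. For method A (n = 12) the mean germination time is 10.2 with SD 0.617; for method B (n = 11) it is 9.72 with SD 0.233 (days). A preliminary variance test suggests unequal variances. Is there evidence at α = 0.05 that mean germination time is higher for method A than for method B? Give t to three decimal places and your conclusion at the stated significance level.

Let group 1 = method A, group 2 = method B. H0: μ_1 = μ_2; H1: μ_1 > μ_2 (Welch's two-sample t-test, right-tailed).
t = (x̄_1 − x̄_2)/√(s_1²/n_1 + s_2²/n_2) = (10.2 − 9.72)/√(0.617²/12 + 0.233²/11) = 2.507
Welch–Satterthwaite df ≈ 14.31
p-value = P(T ≥ 2.507) ≈ 0.012
Since p ≈ 0.012 < α = 0.05, reject H0; the data support H1.

t = 2.507; reject H0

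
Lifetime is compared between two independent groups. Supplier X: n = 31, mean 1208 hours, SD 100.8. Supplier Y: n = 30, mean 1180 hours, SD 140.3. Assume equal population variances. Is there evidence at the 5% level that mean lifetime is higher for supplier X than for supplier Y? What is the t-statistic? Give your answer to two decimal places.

0.90

Let group 1 = supplier X, group 2 = supplier Y. H0: μ_1 = μ_2; H1: μ_1 > μ_2 (two-sample pooled-variance t-test, right-tailed).
s_p² = [(31−1)·100.8² + (30−1)·140.3²]/(31+30−2) = 14841.7
t = (1208 − 1180)/√[14841.7·(1/31 + 1/30)] = 0.90
df = n₁ + n₂ − 2 = 59
p-value = P(T ≥ 0.90) ≈ 0.1866
Since p ≈ 0.1866 > α = 0.05, fail to reject H0; the data do not provide sufficient evidence against H0.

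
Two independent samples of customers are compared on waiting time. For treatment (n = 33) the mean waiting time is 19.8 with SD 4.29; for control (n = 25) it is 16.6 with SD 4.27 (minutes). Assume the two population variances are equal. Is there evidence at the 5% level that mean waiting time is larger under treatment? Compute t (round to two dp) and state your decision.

Let group 1 = treatment, group 2 = control. H0: μ_1 = μ_2; H1: μ_1 > μ_2 (two-sample pooled-variance t-test, right-tailed).
s_p² = [(33−1)·4.29² + (25−1)·4.27²]/(33+25−2) = 18.3307
t = (19.8 − 16.6)/√[18.3307·(1/33 + 1/25)] = 2.82
df = n₁ + n₂ − 2 = 56
p-value = P(T ≥ 2.82) ≈ 0.003
Since p ≈ 0.003 < α = 0.05, reject H0; the evidence is statistically significant.

t = 2.82; reject H0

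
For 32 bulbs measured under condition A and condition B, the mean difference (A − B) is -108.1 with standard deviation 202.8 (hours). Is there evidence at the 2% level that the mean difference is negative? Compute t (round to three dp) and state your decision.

t = -3.015; reject H0

H0: μ_d = 0; H1: μ_d < 0 (paired t-test on the differences, left-tailed).
t = d̄/(s_d/√n) = -108.1/(202.8/√32) = -3.015
df = n − 1 = 31
p-value = P(T ≤ -3.015) ≈ 0.003
Since p ≈ 0.003 < α = 0.02, reject H0; the evidence is statistically significant.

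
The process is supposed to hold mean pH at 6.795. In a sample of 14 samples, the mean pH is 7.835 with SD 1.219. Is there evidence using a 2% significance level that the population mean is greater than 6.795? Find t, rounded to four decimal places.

H0: μ = 6.795; H1: μ > 6.795 (one-sample t-test, right-tailed).
t = (x̄ − μ₀)/(s/√n) = (7.835 − 6.795)/(1.219/√14) = 3.1922
df = n − 1 = 13
p-value = P(T ≥ 3.1922) ≈ 0.0035
Since p ≈ 0.0035 < α = 0.02, reject H0; the evidence is statistically significant.

3.1922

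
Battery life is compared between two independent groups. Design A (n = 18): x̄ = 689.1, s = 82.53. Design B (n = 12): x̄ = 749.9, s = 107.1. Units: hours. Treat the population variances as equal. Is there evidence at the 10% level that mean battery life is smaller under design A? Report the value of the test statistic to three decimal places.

-1.755

Let group 1 = design A, group 2 = design B. H0: μ_1 = μ_2; H1: μ_1 < μ_2 (two-sample pooled-variance t-test, left-tailed).
s_p² = [(18−1)·82.53² + (12−1)·107.1²]/(18+12−2) = 8641.6
t = (689.1 − 749.9)/√[8641.6·(1/18 + 1/12)] = -1.755
df = n₁ + n₂ − 2 = 28
p-value = P(T ≤ -1.755) ≈ 0.0451
Since p ≈ 0.0451 < α = 0.1, reject H0; the data support H1.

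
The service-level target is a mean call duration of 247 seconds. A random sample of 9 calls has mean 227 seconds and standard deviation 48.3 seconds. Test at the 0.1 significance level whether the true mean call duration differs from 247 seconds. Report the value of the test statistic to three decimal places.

-1.242

H0: μ = 247; H1: μ ≠ 247 (one-sample t-test, two-sided).
t = (x̄ − μ₀)/(s/√n) = (227 − 247)/(48.3/√9) = -1.242
df = n − 1 = 8
Two-sided p-value ≈ 0.2493
Since p ≈ 0.2493 > α = 0.1, fail to reject H0; the data do not provide sufficient evidence against H0.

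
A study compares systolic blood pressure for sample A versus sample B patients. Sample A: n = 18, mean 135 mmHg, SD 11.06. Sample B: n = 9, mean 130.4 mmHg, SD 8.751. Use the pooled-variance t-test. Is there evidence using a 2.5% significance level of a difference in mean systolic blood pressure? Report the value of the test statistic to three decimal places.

Let group 1 = sample A, group 2 = sample B. H0: μ_1 = μ_2; H1: μ_1 ≠ μ_2 (two-sample pooled-variance t-test, two-sided).
s_p² = [(18−1)·11.06² + (9−1)·8.751²]/(18+9−2) = 107.686
t = (135 − 130.4)/√[107.686·(1/18 + 1/9)] = 1.086
df = n₁ + n₂ − 2 = 25
Two-sided p-value ≈ 0.288
Since p ≈ 0.288 > α = 0.025, fail to reject H0; the data do not provide sufficient evidence against H0.

1.086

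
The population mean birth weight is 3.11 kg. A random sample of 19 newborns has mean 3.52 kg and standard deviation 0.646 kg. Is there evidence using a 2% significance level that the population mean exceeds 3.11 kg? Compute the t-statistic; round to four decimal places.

H0: μ = 3.11; H1: μ > 3.11 (one-sample t-test, right-tailed).
t = (x̄ − μ₀)/(s/√n) = (3.52 − 3.11)/(0.646/√19) = 2.7665
df = n − 1 = 18
p-value = P(T ≥ 2.7665) ≈ 0.0064
Since p ≈ 0.0064 < α = 0.02, reject H0; the data support H1.

2.7665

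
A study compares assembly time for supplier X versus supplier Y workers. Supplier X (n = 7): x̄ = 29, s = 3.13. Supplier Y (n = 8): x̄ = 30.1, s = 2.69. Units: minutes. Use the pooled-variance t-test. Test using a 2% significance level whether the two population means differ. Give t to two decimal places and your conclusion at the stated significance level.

Let group 1 = supplier X, group 2 = supplier Y. H0: μ_1 = μ_2; H1: μ_1 ≠ μ_2 (two-sample pooled-variance t-test, two-sided).
s_p² = [(7−1)·3.13² + (8−1)·2.69²]/(7+8−2) = 8.41801
t = (29 − 30.1)/√[8.41801·(1/7 + 1/8)] = -0.73
df = n₁ + n₂ − 2 = 13
Two-sided p-value ≈ 0.4768
Since p ≈ 0.4768 > α = 0.02, fail to reject H0; the evidence is not statistically significant.

t = -0.73; fail to reject H0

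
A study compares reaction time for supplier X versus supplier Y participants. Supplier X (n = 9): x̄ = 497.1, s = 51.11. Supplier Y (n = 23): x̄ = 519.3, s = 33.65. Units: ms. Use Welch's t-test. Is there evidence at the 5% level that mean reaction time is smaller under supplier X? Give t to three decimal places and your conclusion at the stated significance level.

t = -1.205; fail to reject H0

Let group 1 = supplier X, group 2 = supplier Y. H0: μ_1 = μ_2; H1: μ_1 < μ_2 (Welch's two-sample t-test, left-tailed).
t = (x̄_1 − x̄_2)/√(s_1²/n_1 + s_2²/n_2) = (497.1 − 519.3)/√(51.11²/9 + 33.65²/23) = -1.205
Welch–Satterthwaite df ≈ 10.83
p-value = P(T ≤ -1.205) ≈ 0.1270
Since p ≈ 0.1270 > α = 0.05, fail to reject H0; the evidence is not statistically significant.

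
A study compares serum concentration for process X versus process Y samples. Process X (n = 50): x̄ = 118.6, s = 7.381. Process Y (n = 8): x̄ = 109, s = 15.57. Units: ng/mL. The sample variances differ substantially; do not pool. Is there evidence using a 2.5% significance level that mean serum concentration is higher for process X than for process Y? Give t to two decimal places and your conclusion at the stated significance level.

t = 1.71; fail to reject H0

Let group 1 = process X, group 2 = process Y. H0: μ_1 = μ_2; H1: μ_1 > μ_2 (Welch's two-sample t-test, right-tailed).
t = (x̄_1 − x̄_2)/√(s_1²/n_1 + s_2²/n_2) = (118.6 − 109)/√(7.381²/50 + 15.57²/8) = 1.71
Welch–Satterthwaite df ≈ 7.51
p-value = P(T ≥ 1.71) ≈ 0.0637
Since p ≈ 0.0637 > α = 0.025, fail to reject H0; the evidence is not statistically significant.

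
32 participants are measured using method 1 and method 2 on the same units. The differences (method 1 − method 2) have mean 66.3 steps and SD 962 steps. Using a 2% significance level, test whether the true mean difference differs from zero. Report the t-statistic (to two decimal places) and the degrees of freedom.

H0: μ_d = 0; H1: μ_d ≠ 0 (paired t-test on the differences, two-sided).
t = d̄/(s_d/√n) = 66.3/(962/√32) = 0.39
df = n − 1 = 31
Two-sided p-value ≈ 0.699
Since p ≈ 0.699 > α = 0.02, fail to reject H0; the data do not provide sufficient evidence against H0.

t = 0.39, df = 31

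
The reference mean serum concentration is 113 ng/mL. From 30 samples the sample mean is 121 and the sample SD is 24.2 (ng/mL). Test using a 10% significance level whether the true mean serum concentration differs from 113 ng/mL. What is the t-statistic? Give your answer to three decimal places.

H0: μ = 113; H1: μ ≠ 113 (one-sample t-test, two-sided).
t = (x̄ − μ₀)/(s/√n) = (121 − 113)/(24.2/√30) = 1.811
df = n − 1 = 29
Two-sided p-value ≈ 0.081
Since p ≈ 0.081 < α = 0.1, reject H0; the evidence is statistically significant.

1.811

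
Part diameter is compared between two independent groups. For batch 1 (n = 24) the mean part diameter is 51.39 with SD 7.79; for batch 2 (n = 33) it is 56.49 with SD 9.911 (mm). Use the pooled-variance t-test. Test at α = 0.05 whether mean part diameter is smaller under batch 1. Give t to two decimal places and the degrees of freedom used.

t = -2.09, df = 55

Let group 1 = batch 1, group 2 = batch 2. H0: μ_1 = μ_2; H1: μ_1 < μ_2 (two-sample pooled-variance t-test, left-tailed).
s_p² = [(24−1)·7.79² + (33−1)·9.911²]/(24+33−2) = 82.5278
t = (51.39 − 56.49)/√[82.5278·(1/24 + 1/33)] = -2.09
df = n₁ + n₂ − 2 = 55
p-value = P(T ≤ -2.09) ≈ 0.0205
Since p ≈ 0.0205 < α = 0.05, reject H0; the evidence is statistically significant.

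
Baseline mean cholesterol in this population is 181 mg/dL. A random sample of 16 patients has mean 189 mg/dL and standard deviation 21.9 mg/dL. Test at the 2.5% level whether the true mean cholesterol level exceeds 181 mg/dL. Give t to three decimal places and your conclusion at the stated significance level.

H0: μ = 181; H1: μ > 181 (one-sample t-test, right-tailed).
t = (x̄ − μ₀)/(s/√n) = (189 − 181)/(21.9/√16) = 1.461
df = n − 1 = 15
p-value = P(T ≥ 1.461) ≈ 0.0823
Since p ≈ 0.0823 > α = 0.025, fail to reject H0; the data do not provide sufficient evidence against H0.

t = 1.461; fail to reject H0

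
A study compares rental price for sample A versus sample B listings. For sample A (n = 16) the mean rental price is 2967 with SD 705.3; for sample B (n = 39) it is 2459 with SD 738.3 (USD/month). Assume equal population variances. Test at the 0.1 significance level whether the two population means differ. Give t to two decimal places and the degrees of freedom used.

Let group 1 = sample A, group 2 = sample B. H0: μ_1 = μ_2; H1: μ_1 ≠ μ_2 (two-sample pooled-variance t-test, two-sided).
s_p² = [(16−1)·705.3² + (39−1)·738.3²]/(16+39−2) = 531604
t = (2967 − 2459)/√[531604·(1/16 + 1/39)] = 2.35
df = n₁ + n₂ − 2 = 53
Two-sided p-value ≈ 0.023
Since p ≈ 0.023 < α = 0.1, reject H0; the evidence is statistically significant.

t = 2.35, df = 53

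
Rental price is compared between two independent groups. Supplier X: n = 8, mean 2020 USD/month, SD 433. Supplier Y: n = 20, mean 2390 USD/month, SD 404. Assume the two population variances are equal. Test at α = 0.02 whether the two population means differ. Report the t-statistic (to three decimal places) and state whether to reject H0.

t = -2.147; fail to reject H0

Let group 1 = supplier X, group 2 = supplier Y. H0: μ_1 = μ_2; H1: μ_1 ≠ μ_2 (two-sample pooled-variance t-test, two-sided).
s_p² = [(8−1)·433² + (20−1)·404²]/(8+20−2) = 169751
t = (2020 − 2390)/√[169751·(1/8 + 1/20)] = -2.147
df = n₁ + n₂ − 2 = 26
Two-sided p-value ≈ 0.0413
Since p ≈ 0.0413 > α = 0.02, fail to reject H0; the evidence is not statistically significant.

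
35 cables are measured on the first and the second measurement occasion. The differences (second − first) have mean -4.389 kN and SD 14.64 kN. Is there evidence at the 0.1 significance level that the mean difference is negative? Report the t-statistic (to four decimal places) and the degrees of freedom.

t = -1.7736, df = 34

H0: μ_d = 0; H1: μ_d < 0 (paired t-test on the differences, left-tailed).
t = d̄/(s_d/√n) = -4.389/(14.64/√35) = -1.7736
df = n − 1 = 34
p-value = P(T ≤ -1.7736) ≈ 0.043
Since p ≈ 0.043 < α = 0.1, reject H0; the data support H1.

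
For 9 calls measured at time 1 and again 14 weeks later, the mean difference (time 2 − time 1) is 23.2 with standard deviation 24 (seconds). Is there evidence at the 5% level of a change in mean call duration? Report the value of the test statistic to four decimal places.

H0: μ_d = 0; H1: μ_d ≠ 0 (paired t-test on the differences, two-sided).
t = d̄/(s_d/√n) = 23.2/(24/√9) = 2.9000
df = n − 1 = 8
Two-sided p-value ≈ 0.0199
Since p ≈ 0.0199 < α = 0.05, reject H0; the data support H1.

2.9000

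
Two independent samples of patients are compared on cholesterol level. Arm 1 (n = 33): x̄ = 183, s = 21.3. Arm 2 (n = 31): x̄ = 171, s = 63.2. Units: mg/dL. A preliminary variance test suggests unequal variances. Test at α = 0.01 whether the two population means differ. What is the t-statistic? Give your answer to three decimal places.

1.005

Let group 1 = arm 1, group 2 = arm 2. H0: μ_1 = μ_2; H1: μ_1 ≠ μ_2 (Welch's two-sample t-test, two-sided).
t = (x̄_1 − x̄_2)/√(s_1²/n_1 + s_2²/n_2) = (183 − 171)/√(21.3²/33 + 63.2²/31) = 1.005
Welch–Satterthwaite df ≈ 36.36
Two-sided p-value ≈ 0.322
Since p ≈ 0.322 > α = 0.01, fail to reject H0; the data do not provide sufficient evidence against H0.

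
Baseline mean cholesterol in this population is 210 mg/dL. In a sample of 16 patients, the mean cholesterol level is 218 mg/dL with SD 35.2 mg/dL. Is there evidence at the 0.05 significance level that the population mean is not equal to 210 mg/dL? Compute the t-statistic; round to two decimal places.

H0: μ = 210; H1: μ ≠ 210 (one-sample t-test, two-sided).
t = (x̄ − μ₀)/(s/√n) = (218 − 210)/(35.2/√16) = 0.91
df = n − 1 = 15
Two-sided p-value ≈ 0.3777
Since p ≈ 0.3777 > α = 0.05, fail to reject H0; the data do not provide sufficient evidence against H0.

0.91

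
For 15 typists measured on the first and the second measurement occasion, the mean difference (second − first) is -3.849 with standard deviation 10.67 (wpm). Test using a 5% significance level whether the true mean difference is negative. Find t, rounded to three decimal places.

H0: μ_d = 0; H1: μ_d < 0 (paired t-test on the differences, left-tailed).
t = d̄/(s_d/√n) = -3.849/(10.67/√15) = -1.397
df = n − 1 = 14
p-value = P(T ≤ -1.397) ≈ 0.092
Since p ≈ 0.092 > α = 0.05, fail to reject H0; the evidence is not statistically significant.

-1.397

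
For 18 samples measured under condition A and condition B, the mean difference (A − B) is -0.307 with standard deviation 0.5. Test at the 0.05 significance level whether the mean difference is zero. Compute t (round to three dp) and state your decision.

H0: μ_d = 0; H1: μ_d ≠ 0 (paired t-test on the differences, two-sided).
t = d̄/(s_d/√n) = -0.307/(0.5/√18) = -2.605
df = n − 1 = 17
Two-sided p-value ≈ 0.0185
Since p ≈ 0.0185 < α = 0.05, reject H0; the evidence is statistically significant.

t = -2.605; reject H0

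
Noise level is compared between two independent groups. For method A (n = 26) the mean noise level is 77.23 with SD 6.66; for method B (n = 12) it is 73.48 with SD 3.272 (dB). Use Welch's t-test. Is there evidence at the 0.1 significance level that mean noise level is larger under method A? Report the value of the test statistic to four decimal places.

Let group 1 = method A, group 2 = method B. H0: μ_1 = μ_2; H1: μ_1 > μ_2 (Welch's two-sample t-test, right-tailed).
t = (x̄_1 − x̄_2)/√(s_1²/n_1 + s_2²/n_2) = (77.23 − 73.48)/√(6.66²/26 + 3.272²/12) = 2.3265
Welch–Satterthwaite df ≈ 35.76
p-value = P(T ≥ 2.3265) ≈ 0.0129
Since p ≈ 0.0129 < α = 0.1, reject H0; the data support H1.

2.3265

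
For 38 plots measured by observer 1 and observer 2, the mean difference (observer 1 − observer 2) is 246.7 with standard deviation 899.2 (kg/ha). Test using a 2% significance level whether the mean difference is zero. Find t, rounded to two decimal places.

H0: μ_d = 0; H1: μ_d ≠ 0 (paired t-test on the differences, two-sided).
t = d̄/(s_d/√n) = 246.7/(899.2/√38) = 1.69
df = n − 1 = 37
Two-sided p-value ≈ 0.0992
Since p ≈ 0.0992 > α = 0.02, fail to reject H0; the data do not provide sufficient evidence against H0.

1.69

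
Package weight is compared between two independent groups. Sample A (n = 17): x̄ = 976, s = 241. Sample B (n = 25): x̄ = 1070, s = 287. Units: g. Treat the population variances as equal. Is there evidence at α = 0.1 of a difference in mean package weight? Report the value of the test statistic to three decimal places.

-1.109

Let group 1 = sample A, group 2 = sample B. H0: μ_1 = μ_2; H1: μ_1 ≠ μ_2 (two-sample pooled-variance t-test, two-sided).
s_p² = [(17−1)·241² + (25−1)·287²]/(17+25−2) = 72653.8
t = (976 − 1070)/√[72653.8·(1/17 + 1/25)] = -1.109
df = n₁ + n₂ − 2 = 40
Two-sided p-value ≈ 0.2739
Since p ≈ 0.2739 > α = 0.1, fail to reject H0; the evidence is not statistically significant.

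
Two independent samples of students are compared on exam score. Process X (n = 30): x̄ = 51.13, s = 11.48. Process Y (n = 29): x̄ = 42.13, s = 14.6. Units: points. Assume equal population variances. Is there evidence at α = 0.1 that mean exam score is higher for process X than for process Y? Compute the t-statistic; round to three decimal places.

2.637

Let group 1 = process X, group 2 = process Y. H0: μ_1 = μ_2; H1: μ_1 > μ_2 (two-sample pooled-variance t-test, right-tailed).
s_p² = [(30−1)·11.48² + (29−1)·14.6²]/(30+29−2) = 171.761
t = (51.13 − 42.13)/√[171.761·(1/30 + 1/29)] = 2.637
df = n₁ + n₂ − 2 = 57
p-value = P(T ≥ 2.637) ≈ 0.0054
Since p ≈ 0.0054 < α = 0.1, reject H0; the evidence is statistically significant.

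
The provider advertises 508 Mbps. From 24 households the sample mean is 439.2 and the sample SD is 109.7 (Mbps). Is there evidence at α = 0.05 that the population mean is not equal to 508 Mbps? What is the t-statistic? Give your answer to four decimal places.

-3.0725

H0: μ = 508; H1: μ ≠ 508 (one-sample t-test, two-sided).
t = (x̄ − μ₀)/(s/√n) = (439.2 − 508)/(109.7/√24) = -3.0725
df = n − 1 = 23
Two-sided p-value ≈ 0.005
Since p ≈ 0.005 < α = 0.05, reject H0; the evidence is statistically significant.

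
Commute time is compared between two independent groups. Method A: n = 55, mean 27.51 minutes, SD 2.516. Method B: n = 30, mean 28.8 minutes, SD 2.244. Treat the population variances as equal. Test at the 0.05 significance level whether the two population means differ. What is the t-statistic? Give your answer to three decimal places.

-2.344

Let group 1 = method A, group 2 = method B. H0: μ_1 = μ_2; H1: μ_1 ≠ μ_2 (two-sample pooled-variance t-test, two-sided).
s_p² = [(55−1)·2.516² + (30−1)·2.244²]/(55+30−2) = 5.87788
t = (27.51 − 28.8)/√[5.87788·(1/55 + 1/30)] = -2.344
df = n₁ + n₂ − 2 = 83
Two-sided p-value ≈ 0.0215
Since p ≈ 0.0215 < α = 0.05, reject H0; the evidence is statistically significant.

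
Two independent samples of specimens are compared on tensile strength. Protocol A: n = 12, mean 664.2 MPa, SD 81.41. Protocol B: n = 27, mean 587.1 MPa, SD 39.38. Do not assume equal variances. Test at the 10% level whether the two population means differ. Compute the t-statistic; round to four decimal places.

Let group 1 = protocol A, group 2 = protocol B. H0: μ_1 = μ_2; H1: μ_1 ≠ μ_2 (Welch's two-sample t-test, two-sided).
t = (x̄_1 − x̄_2)/√(s_1²/n_1 + s_2²/n_2) = (664.2 − 587.1)/√(81.41²/12 + 39.38²/27) = 3.1224
Welch–Satterthwaite df ≈ 13.35
Two-sided p-value ≈ 0.008
Since p ≈ 0.008 < α = 0.1, reject H0; the data support H1.

3.1224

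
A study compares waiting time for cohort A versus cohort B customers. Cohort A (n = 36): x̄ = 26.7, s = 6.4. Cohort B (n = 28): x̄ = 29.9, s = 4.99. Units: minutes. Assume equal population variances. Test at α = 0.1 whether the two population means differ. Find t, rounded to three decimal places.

-2.179

Let group 1 = cohort A, group 2 = cohort B. H0: μ_1 = μ_2; H1: μ_1 ≠ μ_2 (two-sample pooled-variance t-test, two-sided).
s_p² = [(36−1)·6.4² + (28−1)·4.99²]/(36+28−2) = 33.9662
t = (26.7 − 29.9)/√[33.9662·(1/36 + 1/28)] = -2.179
df = n₁ + n₂ − 2 = 62
Two-sided p-value ≈ 0.0331
Since p ≈ 0.0331 < α = 0.1, reject H0; the data support H1.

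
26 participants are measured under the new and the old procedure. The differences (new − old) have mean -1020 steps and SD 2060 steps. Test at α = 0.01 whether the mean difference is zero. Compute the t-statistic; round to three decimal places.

H0: μ_d = 0; H1: μ_d ≠ 0 (paired t-test on the differences, two-sided).
t = d̄/(s_d/√n) = -1020/(2060/√26) = -2.525
df = n − 1 = 25
Two-sided p-value ≈ 0.0183
Since p ≈ 0.0183 > α = 0.01, fail to reject H0; the data do not provide sufficient evidence against H0.

-2.525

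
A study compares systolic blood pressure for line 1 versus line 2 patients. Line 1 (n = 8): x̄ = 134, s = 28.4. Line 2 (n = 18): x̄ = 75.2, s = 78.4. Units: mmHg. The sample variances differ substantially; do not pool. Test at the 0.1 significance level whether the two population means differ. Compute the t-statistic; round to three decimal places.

2.796

Let group 1 = line 1, group 2 = line 2. H0: μ_1 = μ_2; H1: μ_1 ≠ μ_2 (Welch's two-sample t-test, two-sided).
t = (x̄_1 − x̄_2)/√(s_1²/n_1 + s_2²/n_2) = (134 − 75.2)/√(28.4²/8 + 78.4²/18) = 2.796
Welch–Satterthwaite df ≈ 23.54
Two-sided p-value ≈ 0.010
Since p ≈ 0.010 < α = 0.1, reject H0; the data support H1.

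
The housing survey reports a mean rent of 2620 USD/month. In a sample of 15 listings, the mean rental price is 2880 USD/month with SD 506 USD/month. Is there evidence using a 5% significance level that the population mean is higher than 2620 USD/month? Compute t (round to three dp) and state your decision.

t = 1.990; reject H0

H0: μ = 2620; H1: μ > 2620 (one-sample t-test, right-tailed).
t = (x̄ − μ₀)/(s/√n) = (2880 − 2620)/(506/√15) = 1.990
df = n − 1 = 14
p-value = P(T ≥ 1.990) ≈ 0.0332
Since p ≈ 0.0332 < α = 0.05, reject H0; the evidence is statistically significant.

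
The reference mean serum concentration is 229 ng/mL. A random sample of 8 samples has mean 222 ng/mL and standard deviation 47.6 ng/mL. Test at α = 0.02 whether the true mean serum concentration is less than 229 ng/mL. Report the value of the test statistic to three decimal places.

H0: μ = 229; H1: μ < 229 (one-sample t-test, left-tailed).
t = (x̄ − μ₀)/(s/√n) = (222 − 229)/(47.6/√8) = -0.416
df = n − 1 = 7
p-value = P(T ≤ -0.416) ≈ 0.3450
Since p ≈ 0.3450 > α = 0.02, fail to reject H0; the evidence is not statistically significant.

-0.416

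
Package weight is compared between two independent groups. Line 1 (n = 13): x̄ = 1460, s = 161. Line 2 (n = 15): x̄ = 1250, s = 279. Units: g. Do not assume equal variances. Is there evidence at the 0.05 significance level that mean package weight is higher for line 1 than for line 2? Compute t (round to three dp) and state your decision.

t = 2.478; reject H0

Let group 1 = line 1, group 2 = line 2. H0: μ_1 = μ_2; H1: μ_1 > μ_2 (Welch's two-sample t-test, right-tailed).
t = (x̄_1 − x̄_2)/√(s_1²/n_1 + s_2²/n_2) = (1460 − 1250)/√(161²/13 + 279²/15) = 2.478
Welch–Satterthwaite df ≈ 22.88
p-value = P(T ≥ 2.478) ≈ 0.0105
Since p ≈ 0.0105 < α = 0.05, reject H0; the evidence is statistically significant.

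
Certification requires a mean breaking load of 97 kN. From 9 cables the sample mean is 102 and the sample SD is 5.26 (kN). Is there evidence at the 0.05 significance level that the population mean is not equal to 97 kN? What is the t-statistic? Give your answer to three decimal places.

2.852

H0: μ = 97; H1: μ ≠ 97 (one-sample t-test, two-sided).
t = (x̄ − μ₀)/(s/√n) = (102 − 97)/(5.26/√9) = 2.852
df = n − 1 = 8
Two-sided p-value ≈ 0.021
Since p ≈ 0.021 < α = 0.05, reject H0; the data support H1.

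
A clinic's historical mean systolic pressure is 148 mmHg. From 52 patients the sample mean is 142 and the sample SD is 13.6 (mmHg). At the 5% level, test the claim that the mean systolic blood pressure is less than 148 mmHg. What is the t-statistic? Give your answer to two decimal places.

-3.18

H0: μ = 148; H1: μ < 148 (one-sample t-test, left-tailed).
t = (x̄ − μ₀)/(s/√n) = (142 − 148)/(13.6/√52) = -3.18
df = n − 1 = 51
p-value = P(T ≤ -3.18) ≈ 0.001
Since p ≈ 0.001 < α = 0.05, reject H0; the data support H1.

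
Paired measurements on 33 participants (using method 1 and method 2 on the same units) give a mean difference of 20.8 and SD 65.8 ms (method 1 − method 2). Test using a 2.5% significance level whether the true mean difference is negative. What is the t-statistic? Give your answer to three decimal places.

1.816

H0: μ_d = 0; H1: μ_d < 0 (paired t-test on the differences, left-tailed).
t = d̄/(s_d/√n) = 20.8/(65.8/√33) = 1.816
df = n − 1 = 32
p-value = P(T ≤ 1.816) ≈ 0.961
Since p ≈ 0.961 > α = 0.025, fail to reject H0; the evidence is not statistically significant.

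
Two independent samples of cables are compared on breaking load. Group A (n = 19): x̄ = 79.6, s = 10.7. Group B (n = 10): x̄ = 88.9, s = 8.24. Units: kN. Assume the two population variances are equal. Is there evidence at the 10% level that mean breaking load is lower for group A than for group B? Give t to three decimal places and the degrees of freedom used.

Let group 1 = group A, group 2 = group B. H0: μ_1 = μ_2; H1: μ_1 < μ_2 (two-sample pooled-variance t-test, left-tailed).
s_p² = [(19−1)·10.7² + (10−1)·8.24²]/(19+10−2) = 98.9592
t = (79.6 − 88.9)/√[98.9592·(1/19 + 1/10)] = -2.393
df = n₁ + n₂ − 2 = 27
p-value = P(T ≤ -2.393) ≈ 0.012
Since p ≈ 0.012 < α = 0.1, reject H0; the data support H1.

t = -2.393, df = 27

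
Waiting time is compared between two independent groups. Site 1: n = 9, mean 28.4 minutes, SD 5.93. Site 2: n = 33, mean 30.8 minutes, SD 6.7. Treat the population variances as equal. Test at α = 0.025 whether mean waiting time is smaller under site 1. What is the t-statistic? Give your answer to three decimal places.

Let group 1 = site 1, group 2 = site 2. H0: μ_1 = μ_2; H1: μ_1 < μ_2 (two-sample pooled-variance t-test, left-tailed).
s_p² = [(9−1)·5.93² + (33−1)·6.7²]/(9+33−2) = 42.945
t = (28.4 − 30.8)/√[42.945·(1/9 + 1/33)] = -0.974
df = n₁ + n₂ − 2 = 40
p-value = P(T ≤ -0.974) ≈ 0.168
Since p ≈ 0.168 > α = 0.025, fail to reject H0; the data do not provide sufficient evidence against H0.

-0.974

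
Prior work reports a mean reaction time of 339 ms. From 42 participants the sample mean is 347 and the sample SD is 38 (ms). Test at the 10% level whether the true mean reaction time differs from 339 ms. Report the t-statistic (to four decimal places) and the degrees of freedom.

H0: μ = 339; H1: μ ≠ 339 (one-sample t-test, two-sided).
t = (x̄ − μ₀)/(s/√n) = (347 − 339)/(38/√42) = 1.3644
df = n − 1 = 41
Two-sided p-value ≈ 0.180
Since p ≈ 0.180 > α = 0.1, fail to reject H0; the evidence is not statistically significant.

t = 1.3644, df = 41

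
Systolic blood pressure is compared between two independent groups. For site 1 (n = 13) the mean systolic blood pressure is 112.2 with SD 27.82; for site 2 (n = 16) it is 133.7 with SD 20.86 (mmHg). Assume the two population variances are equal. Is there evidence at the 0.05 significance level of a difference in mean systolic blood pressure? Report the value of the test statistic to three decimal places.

-2.379

Let group 1 = site 1, group 2 = site 2. H0: μ_1 = μ_2; H1: μ_1 ≠ μ_2 (two-sample pooled-variance t-test, two-sided).
s_p² = [(13−1)·27.82² + (16−1)·20.86²]/(13+16−2) = 585.723
t = (112.2 − 133.7)/√[585.723·(1/13 + 1/16)] = -2.379
df = n₁ + n₂ − 2 = 27
Two-sided p-value ≈ 0.025
Since p ≈ 0.025 < α = 0.05, reject H0; the evidence is statistically significant.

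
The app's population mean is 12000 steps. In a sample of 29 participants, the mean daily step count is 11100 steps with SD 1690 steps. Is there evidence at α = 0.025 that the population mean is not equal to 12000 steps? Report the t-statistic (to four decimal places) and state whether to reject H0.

t = -2.8678; reject H0

H0: μ = 12000; H1: μ ≠ 12000 (one-sample t-test, two-sided).
t = (x̄ − μ₀)/(s/√n) = (11100 − 12000)/(1690/√29) = -2.8678
df = n − 1 = 28
Two-sided p-value ≈ 0.008
Since p ≈ 0.008 < α = 0.025, reject H0; the evidence is statistically significant.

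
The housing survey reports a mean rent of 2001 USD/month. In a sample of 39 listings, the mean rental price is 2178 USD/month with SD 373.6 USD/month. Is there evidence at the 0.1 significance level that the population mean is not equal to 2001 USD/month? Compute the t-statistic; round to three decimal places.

2.959

H0: μ = 2001; H1: μ ≠ 2001 (one-sample t-test, two-sided).
t = (x̄ − μ₀)/(s/√n) = (2178 − 2001)/(373.6/√39) = 2.959
df = n − 1 = 38
Two-sided p-value ≈ 0.0053
Since p ≈ 0.0053 < α = 0.1, reject H0; the evidence is statistically significant.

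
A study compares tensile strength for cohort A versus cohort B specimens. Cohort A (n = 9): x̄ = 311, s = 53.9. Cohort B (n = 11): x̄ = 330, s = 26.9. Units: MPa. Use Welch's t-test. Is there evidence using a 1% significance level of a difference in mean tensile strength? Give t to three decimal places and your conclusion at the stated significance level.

Let group 1 = cohort A, group 2 = cohort B. H0: μ_1 = μ_2; H1: μ_1 ≠ μ_2 (Welch's two-sample t-test, two-sided).
t = (x̄_1 − x̄_2)/√(s_1²/n_1 + s_2²/n_2) = (311 − 330)/√(53.9²/9 + 26.9²/11) = -0.964
Welch–Satterthwaite df ≈ 11.22
Two-sided p-value ≈ 0.3554
Since p ≈ 0.3554 > α = 0.01, fail to reject H0; the evidence is not statistically significant.

t = -0.964; fail to reject H0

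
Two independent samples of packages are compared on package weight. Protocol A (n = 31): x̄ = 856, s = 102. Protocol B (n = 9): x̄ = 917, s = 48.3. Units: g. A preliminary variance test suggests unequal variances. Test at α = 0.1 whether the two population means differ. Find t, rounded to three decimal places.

-2.501

Let group 1 = protocol A, group 2 = protocol B. H0: μ_1 = μ_2; H1: μ_1 ≠ μ_2 (Welch's two-sample t-test, two-sided).
t = (x̄_1 − x̄_2)/√(s_1²/n_1 + s_2²/n_2) = (856 − 917)/√(102²/31 + 48.3²/9) = -2.501
Welch–Satterthwaite df ≈ 29.11
Two-sided p-value ≈ 0.0183
Since p ≈ 0.0183 < α = 0.1, reject H0; the data support H1.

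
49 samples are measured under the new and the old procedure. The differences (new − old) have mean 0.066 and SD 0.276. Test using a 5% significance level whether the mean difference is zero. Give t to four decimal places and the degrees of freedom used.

H0: μ_d = 0; H1: μ_d ≠ 0 (paired t-test on the differences, two-sided).
t = d̄/(s_d/√n) = 0.066/(0.276/√49) = 1.6739
df = n − 1 = 48
Two-sided p-value ≈ 0.1007
Since p ≈ 0.1007 > α = 0.05, fail to reject H0; the evidence is not statistically significant.

t = 1.6739, df = 48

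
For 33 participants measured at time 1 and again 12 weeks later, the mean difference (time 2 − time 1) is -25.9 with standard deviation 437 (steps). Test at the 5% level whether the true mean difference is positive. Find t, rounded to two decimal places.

H0: μ_d = 0; H1: μ_d > 0 (paired t-test on the differences, right-tailed).
t = d̄/(s_d/√n) = -25.9/(437/√33) = -0.34
df = n − 1 = 32
p-value = P(T ≥ -0.34) ≈ 0.6321
Since p ≈ 0.6321 > α = 0.05, fail to reject H0; the evidence is not statistically significant.

-0.34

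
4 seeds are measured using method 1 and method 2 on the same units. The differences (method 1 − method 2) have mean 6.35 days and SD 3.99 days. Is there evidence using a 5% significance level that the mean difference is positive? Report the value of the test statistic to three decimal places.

3.183

H0: μ_d = 0; H1: μ_d > 0 (paired t-test on the differences, right-tailed).
t = d̄/(s_d/√n) = 6.35/(3.99/√4) = 3.183
df = n − 1 = 3
p-value = P(T ≥ 3.183) ≈ 0.025
Since p ≈ 0.025 < α = 0.05, reject H0; the evidence is statistically significant.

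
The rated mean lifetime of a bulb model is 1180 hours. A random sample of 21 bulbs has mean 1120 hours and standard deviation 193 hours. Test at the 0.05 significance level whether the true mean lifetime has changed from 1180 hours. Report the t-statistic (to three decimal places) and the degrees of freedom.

H0: μ = 1180; H1: μ ≠ 1180 (one-sample t-test, two-sided).
t = (x̄ − μ₀)/(s/√n) = (1120 − 1180)/(193/√21) = -1.425
df = n − 1 = 20
Two-sided p-value ≈ 0.170
Since p ≈ 0.170 > α = 0.05, fail to reject H0; the data do not provide sufficient evidence against H0.

t = -1.425, df = 20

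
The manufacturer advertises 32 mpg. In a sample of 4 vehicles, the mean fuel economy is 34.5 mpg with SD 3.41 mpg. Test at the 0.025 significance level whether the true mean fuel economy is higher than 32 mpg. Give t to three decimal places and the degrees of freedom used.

H0: μ = 32; H1: μ > 32 (one-sample t-test, right-tailed).
t = (x̄ − μ₀)/(s/√n) = (34.5 − 32)/(3.41/√4) = 1.466
df = n − 1 = 3
p-value = P(T ≥ 1.466) ≈ 0.1194
Since p ≈ 0.1194 > α = 0.025, fail to reject H0; the data do not provide sufficient evidence against H0.

t = 1.466, df = 3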